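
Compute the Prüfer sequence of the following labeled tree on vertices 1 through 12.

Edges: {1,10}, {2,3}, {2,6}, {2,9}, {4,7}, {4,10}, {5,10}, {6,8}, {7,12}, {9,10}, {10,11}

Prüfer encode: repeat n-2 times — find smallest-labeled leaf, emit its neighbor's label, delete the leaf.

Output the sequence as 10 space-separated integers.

Answer: 10 2 10 6 2 9 10 10 4 7

Derivation:
Step 1: leaves = {1,3,5,8,11,12}. Remove smallest leaf 1, emit neighbor 10.
Step 2: leaves = {3,5,8,11,12}. Remove smallest leaf 3, emit neighbor 2.
Step 3: leaves = {5,8,11,12}. Remove smallest leaf 5, emit neighbor 10.
Step 4: leaves = {8,11,12}. Remove smallest leaf 8, emit neighbor 6.
Step 5: leaves = {6,11,12}. Remove smallest leaf 6, emit neighbor 2.
Step 6: leaves = {2,11,12}. Remove smallest leaf 2, emit neighbor 9.
Step 7: leaves = {9,11,12}. Remove smallest leaf 9, emit neighbor 10.
Step 8: leaves = {11,12}. Remove smallest leaf 11, emit neighbor 10.
Step 9: leaves = {10,12}. Remove smallest leaf 10, emit neighbor 4.
Step 10: leaves = {4,12}. Remove smallest leaf 4, emit neighbor 7.
Done: 2 vertices remain (7, 12). Sequence = [10 2 10 6 2 9 10 10 4 7]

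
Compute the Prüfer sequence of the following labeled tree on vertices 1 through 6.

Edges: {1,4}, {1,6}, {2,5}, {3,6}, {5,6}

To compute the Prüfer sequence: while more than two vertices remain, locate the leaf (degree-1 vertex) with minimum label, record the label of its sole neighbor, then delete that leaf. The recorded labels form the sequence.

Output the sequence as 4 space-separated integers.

Answer: 5 6 1 6

Derivation:
Step 1: leaves = {2,3,4}. Remove smallest leaf 2, emit neighbor 5.
Step 2: leaves = {3,4,5}. Remove smallest leaf 3, emit neighbor 6.
Step 3: leaves = {4,5}. Remove smallest leaf 4, emit neighbor 1.
Step 4: leaves = {1,5}. Remove smallest leaf 1, emit neighbor 6.
Done: 2 vertices remain (5, 6). Sequence = [5 6 1 6]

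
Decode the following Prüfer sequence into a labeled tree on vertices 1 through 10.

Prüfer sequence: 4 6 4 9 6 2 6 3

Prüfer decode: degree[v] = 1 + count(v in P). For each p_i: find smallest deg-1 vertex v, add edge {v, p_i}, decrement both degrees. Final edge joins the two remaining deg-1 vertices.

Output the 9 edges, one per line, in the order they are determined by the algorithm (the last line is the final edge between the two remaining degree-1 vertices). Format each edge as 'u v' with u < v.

Answer: 1 4
5 6
4 7
4 9
6 8
2 9
2 6
3 6
3 10

Derivation:
Initial degrees: {1:1, 2:2, 3:2, 4:3, 5:1, 6:4, 7:1, 8:1, 9:2, 10:1}
Step 1: smallest deg-1 vertex = 1, p_1 = 4. Add edge {1,4}. Now deg[1]=0, deg[4]=2.
Step 2: smallest deg-1 vertex = 5, p_2 = 6. Add edge {5,6}. Now deg[5]=0, deg[6]=3.
Step 3: smallest deg-1 vertex = 7, p_3 = 4. Add edge {4,7}. Now deg[7]=0, deg[4]=1.
Step 4: smallest deg-1 vertex = 4, p_4 = 9. Add edge {4,9}. Now deg[4]=0, deg[9]=1.
Step 5: smallest deg-1 vertex = 8, p_5 = 6. Add edge {6,8}. Now deg[8]=0, deg[6]=2.
Step 6: smallest deg-1 vertex = 9, p_6 = 2. Add edge {2,9}. Now deg[9]=0, deg[2]=1.
Step 7: smallest deg-1 vertex = 2, p_7 = 6. Add edge {2,6}. Now deg[2]=0, deg[6]=1.
Step 8: smallest deg-1 vertex = 6, p_8 = 3. Add edge {3,6}. Now deg[6]=0, deg[3]=1.
Final: two remaining deg-1 vertices are 3, 10. Add edge {3,10}.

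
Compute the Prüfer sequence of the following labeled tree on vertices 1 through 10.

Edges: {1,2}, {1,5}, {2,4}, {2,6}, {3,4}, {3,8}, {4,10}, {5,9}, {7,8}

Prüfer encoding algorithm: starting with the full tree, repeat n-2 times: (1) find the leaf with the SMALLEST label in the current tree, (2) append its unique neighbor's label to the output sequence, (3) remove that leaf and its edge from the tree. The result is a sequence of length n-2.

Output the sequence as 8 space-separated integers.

Answer: 2 8 3 4 5 1 2 4

Derivation:
Step 1: leaves = {6,7,9,10}. Remove smallest leaf 6, emit neighbor 2.
Step 2: leaves = {7,9,10}. Remove smallest leaf 7, emit neighbor 8.
Step 3: leaves = {8,9,10}. Remove smallest leaf 8, emit neighbor 3.
Step 4: leaves = {3,9,10}. Remove smallest leaf 3, emit neighbor 4.
Step 5: leaves = {9,10}. Remove smallest leaf 9, emit neighbor 5.
Step 6: leaves = {5,10}. Remove smallest leaf 5, emit neighbor 1.
Step 7: leaves = {1,10}. Remove smallest leaf 1, emit neighbor 2.
Step 8: leaves = {2,10}. Remove smallest leaf 2, emit neighbor 4.
Done: 2 vertices remain (4, 10). Sequence = [2 8 3 4 5 1 2 4]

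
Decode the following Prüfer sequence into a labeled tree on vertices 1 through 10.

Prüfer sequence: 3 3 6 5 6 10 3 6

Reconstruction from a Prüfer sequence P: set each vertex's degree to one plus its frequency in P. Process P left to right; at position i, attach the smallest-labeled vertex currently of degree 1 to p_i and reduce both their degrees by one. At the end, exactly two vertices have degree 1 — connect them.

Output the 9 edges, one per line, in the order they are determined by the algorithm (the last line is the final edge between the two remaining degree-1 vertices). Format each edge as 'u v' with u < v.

Initial degrees: {1:1, 2:1, 3:4, 4:1, 5:2, 6:4, 7:1, 8:1, 9:1, 10:2}
Step 1: smallest deg-1 vertex = 1, p_1 = 3. Add edge {1,3}. Now deg[1]=0, deg[3]=3.
Step 2: smallest deg-1 vertex = 2, p_2 = 3. Add edge {2,3}. Now deg[2]=0, deg[3]=2.
Step 3: smallest deg-1 vertex = 4, p_3 = 6. Add edge {4,6}. Now deg[4]=0, deg[6]=3.
Step 4: smallest deg-1 vertex = 7, p_4 = 5. Add edge {5,7}. Now deg[7]=0, deg[5]=1.
Step 5: smallest deg-1 vertex = 5, p_5 = 6. Add edge {5,6}. Now deg[5]=0, deg[6]=2.
Step 6: smallest deg-1 vertex = 8, p_6 = 10. Add edge {8,10}. Now deg[8]=0, deg[10]=1.
Step 7: smallest deg-1 vertex = 9, p_7 = 3. Add edge {3,9}. Now deg[9]=0, deg[3]=1.
Step 8: smallest deg-1 vertex = 3, p_8 = 6. Add edge {3,6}. Now deg[3]=0, deg[6]=1.
Final: two remaining deg-1 vertices are 6, 10. Add edge {6,10}.

Answer: 1 3
2 3
4 6
5 7
5 6
8 10
3 9
3 6
6 10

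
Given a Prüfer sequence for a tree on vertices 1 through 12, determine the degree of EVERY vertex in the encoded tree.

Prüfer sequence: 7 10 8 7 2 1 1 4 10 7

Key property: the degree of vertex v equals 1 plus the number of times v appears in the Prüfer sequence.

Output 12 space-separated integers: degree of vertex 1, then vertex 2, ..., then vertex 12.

Answer: 3 2 1 2 1 1 4 2 1 3 1 1

Derivation:
p_1 = 7: count[7] becomes 1
p_2 = 10: count[10] becomes 1
p_3 = 8: count[8] becomes 1
p_4 = 7: count[7] becomes 2
p_5 = 2: count[2] becomes 1
p_6 = 1: count[1] becomes 1
p_7 = 1: count[1] becomes 2
p_8 = 4: count[4] becomes 1
p_9 = 10: count[10] becomes 2
p_10 = 7: count[7] becomes 3
Degrees (1 + count): deg[1]=1+2=3, deg[2]=1+1=2, deg[3]=1+0=1, deg[4]=1+1=2, deg[5]=1+0=1, deg[6]=1+0=1, deg[7]=1+3=4, deg[8]=1+1=2, deg[9]=1+0=1, deg[10]=1+2=3, deg[11]=1+0=1, deg[12]=1+0=1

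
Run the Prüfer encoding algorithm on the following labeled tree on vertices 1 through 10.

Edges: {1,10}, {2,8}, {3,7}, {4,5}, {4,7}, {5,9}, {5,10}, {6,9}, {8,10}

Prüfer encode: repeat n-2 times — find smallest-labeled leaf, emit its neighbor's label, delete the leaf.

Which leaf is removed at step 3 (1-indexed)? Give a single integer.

Answer: 3

Derivation:
Step 1: current leaves = {1,2,3,6}. Remove leaf 1 (neighbor: 10).
Step 2: current leaves = {2,3,6}. Remove leaf 2 (neighbor: 8).
Step 3: current leaves = {3,6,8}. Remove leaf 3 (neighbor: 7).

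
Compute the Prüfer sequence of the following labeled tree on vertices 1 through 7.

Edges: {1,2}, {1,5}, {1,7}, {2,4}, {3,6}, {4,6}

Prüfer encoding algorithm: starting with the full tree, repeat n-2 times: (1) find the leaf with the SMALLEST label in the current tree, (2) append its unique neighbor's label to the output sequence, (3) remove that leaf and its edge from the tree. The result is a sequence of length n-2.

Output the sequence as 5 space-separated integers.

Step 1: leaves = {3,5,7}. Remove smallest leaf 3, emit neighbor 6.
Step 2: leaves = {5,6,7}. Remove smallest leaf 5, emit neighbor 1.
Step 3: leaves = {6,7}. Remove smallest leaf 6, emit neighbor 4.
Step 4: leaves = {4,7}. Remove smallest leaf 4, emit neighbor 2.
Step 5: leaves = {2,7}. Remove smallest leaf 2, emit neighbor 1.
Done: 2 vertices remain (1, 7). Sequence = [6 1 4 2 1]

Answer: 6 1 4 2 1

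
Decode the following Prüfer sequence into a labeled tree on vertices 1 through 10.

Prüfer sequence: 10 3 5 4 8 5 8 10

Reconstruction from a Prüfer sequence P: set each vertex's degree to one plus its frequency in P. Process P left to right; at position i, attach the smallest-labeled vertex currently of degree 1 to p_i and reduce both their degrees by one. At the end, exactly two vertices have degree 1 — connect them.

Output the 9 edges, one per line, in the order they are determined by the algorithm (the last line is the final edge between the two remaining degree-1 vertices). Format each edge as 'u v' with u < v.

Answer: 1 10
2 3
3 5
4 6
4 8
5 7
5 8
8 10
9 10

Derivation:
Initial degrees: {1:1, 2:1, 3:2, 4:2, 5:3, 6:1, 7:1, 8:3, 9:1, 10:3}
Step 1: smallest deg-1 vertex = 1, p_1 = 10. Add edge {1,10}. Now deg[1]=0, deg[10]=2.
Step 2: smallest deg-1 vertex = 2, p_2 = 3. Add edge {2,3}. Now deg[2]=0, deg[3]=1.
Step 3: smallest deg-1 vertex = 3, p_3 = 5. Add edge {3,5}. Now deg[3]=0, deg[5]=2.
Step 4: smallest deg-1 vertex = 6, p_4 = 4. Add edge {4,6}. Now deg[6]=0, deg[4]=1.
Step 5: smallest deg-1 vertex = 4, p_5 = 8. Add edge {4,8}. Now deg[4]=0, deg[8]=2.
Step 6: smallest deg-1 vertex = 7, p_6 = 5. Add edge {5,7}. Now deg[7]=0, deg[5]=1.
Step 7: smallest deg-1 vertex = 5, p_7 = 8. Add edge {5,8}. Now deg[5]=0, deg[8]=1.
Step 8: smallest deg-1 vertex = 8, p_8 = 10. Add edge {8,10}. Now deg[8]=0, deg[10]=1.
Final: two remaining deg-1 vertices are 9, 10. Add edge {9,10}.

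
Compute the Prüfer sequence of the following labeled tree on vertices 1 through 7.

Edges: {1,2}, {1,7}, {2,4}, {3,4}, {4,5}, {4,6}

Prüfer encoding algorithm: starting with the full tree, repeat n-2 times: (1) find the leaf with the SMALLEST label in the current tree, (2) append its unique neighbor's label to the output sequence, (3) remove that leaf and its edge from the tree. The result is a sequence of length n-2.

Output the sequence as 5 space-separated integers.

Answer: 4 4 4 2 1

Derivation:
Step 1: leaves = {3,5,6,7}. Remove smallest leaf 3, emit neighbor 4.
Step 2: leaves = {5,6,7}. Remove smallest leaf 5, emit neighbor 4.
Step 3: leaves = {6,7}. Remove smallest leaf 6, emit neighbor 4.
Step 4: leaves = {4,7}. Remove smallest leaf 4, emit neighbor 2.
Step 5: leaves = {2,7}. Remove smallest leaf 2, emit neighbor 1.
Done: 2 vertices remain (1, 7). Sequence = [4 4 4 2 1]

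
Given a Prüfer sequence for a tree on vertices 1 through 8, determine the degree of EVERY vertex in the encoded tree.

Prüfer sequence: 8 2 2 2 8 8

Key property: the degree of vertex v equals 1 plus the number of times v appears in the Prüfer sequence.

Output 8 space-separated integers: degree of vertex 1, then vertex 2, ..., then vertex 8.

p_1 = 8: count[8] becomes 1
p_2 = 2: count[2] becomes 1
p_3 = 2: count[2] becomes 2
p_4 = 2: count[2] becomes 3
p_5 = 8: count[8] becomes 2
p_6 = 8: count[8] becomes 3
Degrees (1 + count): deg[1]=1+0=1, deg[2]=1+3=4, deg[3]=1+0=1, deg[4]=1+0=1, deg[5]=1+0=1, deg[6]=1+0=1, deg[7]=1+0=1, deg[8]=1+3=4

Answer: 1 4 1 1 1 1 1 4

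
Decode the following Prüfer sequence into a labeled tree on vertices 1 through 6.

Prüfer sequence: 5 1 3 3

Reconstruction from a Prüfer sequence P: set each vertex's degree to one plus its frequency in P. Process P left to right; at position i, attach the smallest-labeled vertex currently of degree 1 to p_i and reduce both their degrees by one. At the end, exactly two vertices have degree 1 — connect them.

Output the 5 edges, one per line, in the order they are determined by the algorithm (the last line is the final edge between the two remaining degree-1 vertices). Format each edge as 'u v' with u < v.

Answer: 2 5
1 4
1 3
3 5
3 6

Derivation:
Initial degrees: {1:2, 2:1, 3:3, 4:1, 5:2, 6:1}
Step 1: smallest deg-1 vertex = 2, p_1 = 5. Add edge {2,5}. Now deg[2]=0, deg[5]=1.
Step 2: smallest deg-1 vertex = 4, p_2 = 1. Add edge {1,4}. Now deg[4]=0, deg[1]=1.
Step 3: smallest deg-1 vertex = 1, p_3 = 3. Add edge {1,3}. Now deg[1]=0, deg[3]=2.
Step 4: smallest deg-1 vertex = 5, p_4 = 3. Add edge {3,5}. Now deg[5]=0, deg[3]=1.
Final: two remaining deg-1 vertices are 3, 6. Add edge {3,6}.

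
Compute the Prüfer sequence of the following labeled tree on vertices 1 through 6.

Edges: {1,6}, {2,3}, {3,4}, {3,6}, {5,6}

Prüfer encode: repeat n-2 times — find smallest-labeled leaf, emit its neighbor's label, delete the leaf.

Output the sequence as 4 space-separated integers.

Step 1: leaves = {1,2,4,5}. Remove smallest leaf 1, emit neighbor 6.
Step 2: leaves = {2,4,5}. Remove smallest leaf 2, emit neighbor 3.
Step 3: leaves = {4,5}. Remove smallest leaf 4, emit neighbor 3.
Step 4: leaves = {3,5}. Remove smallest leaf 3, emit neighbor 6.
Done: 2 vertices remain (5, 6). Sequence = [6 3 3 6]

Answer: 6 3 3 6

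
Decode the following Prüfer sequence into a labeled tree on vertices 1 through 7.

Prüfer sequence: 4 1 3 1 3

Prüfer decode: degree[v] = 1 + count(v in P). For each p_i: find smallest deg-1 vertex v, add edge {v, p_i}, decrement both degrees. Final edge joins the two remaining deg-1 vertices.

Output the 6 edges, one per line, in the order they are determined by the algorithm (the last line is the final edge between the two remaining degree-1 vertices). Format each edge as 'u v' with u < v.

Answer: 2 4
1 4
3 5
1 6
1 3
3 7

Derivation:
Initial degrees: {1:3, 2:1, 3:3, 4:2, 5:1, 6:1, 7:1}
Step 1: smallest deg-1 vertex = 2, p_1 = 4. Add edge {2,4}. Now deg[2]=0, deg[4]=1.
Step 2: smallest deg-1 vertex = 4, p_2 = 1. Add edge {1,4}. Now deg[4]=0, deg[1]=2.
Step 3: smallest deg-1 vertex = 5, p_3 = 3. Add edge {3,5}. Now deg[5]=0, deg[3]=2.
Step 4: smallest deg-1 vertex = 6, p_4 = 1. Add edge {1,6}. Now deg[6]=0, deg[1]=1.
Step 5: smallest deg-1 vertex = 1, p_5 = 3. Add edge {1,3}. Now deg[1]=0, deg[3]=1.
Final: two remaining deg-1 vertices are 3, 7. Add edge {3,7}.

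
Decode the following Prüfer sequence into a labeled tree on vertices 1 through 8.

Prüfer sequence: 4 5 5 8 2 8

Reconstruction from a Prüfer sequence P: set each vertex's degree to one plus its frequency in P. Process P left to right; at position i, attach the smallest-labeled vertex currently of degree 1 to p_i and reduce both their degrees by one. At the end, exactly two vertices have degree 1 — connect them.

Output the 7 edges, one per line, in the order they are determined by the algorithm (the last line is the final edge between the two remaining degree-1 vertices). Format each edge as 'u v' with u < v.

Initial degrees: {1:1, 2:2, 3:1, 4:2, 5:3, 6:1, 7:1, 8:3}
Step 1: smallest deg-1 vertex = 1, p_1 = 4. Add edge {1,4}. Now deg[1]=0, deg[4]=1.
Step 2: smallest deg-1 vertex = 3, p_2 = 5. Add edge {3,5}. Now deg[3]=0, deg[5]=2.
Step 3: smallest deg-1 vertex = 4, p_3 = 5. Add edge {4,5}. Now deg[4]=0, deg[5]=1.
Step 4: smallest deg-1 vertex = 5, p_4 = 8. Add edge {5,8}. Now deg[5]=0, deg[8]=2.
Step 5: smallest deg-1 vertex = 6, p_5 = 2. Add edge {2,6}. Now deg[6]=0, deg[2]=1.
Step 6: smallest deg-1 vertex = 2, p_6 = 8. Add edge {2,8}. Now deg[2]=0, deg[8]=1.
Final: two remaining deg-1 vertices are 7, 8. Add edge {7,8}.

Answer: 1 4
3 5
4 5
5 8
2 6
2 8
7 8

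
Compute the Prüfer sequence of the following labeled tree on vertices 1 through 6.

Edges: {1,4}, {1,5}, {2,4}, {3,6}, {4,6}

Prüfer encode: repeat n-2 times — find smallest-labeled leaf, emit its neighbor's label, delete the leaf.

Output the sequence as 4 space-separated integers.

Step 1: leaves = {2,3,5}. Remove smallest leaf 2, emit neighbor 4.
Step 2: leaves = {3,5}. Remove smallest leaf 3, emit neighbor 6.
Step 3: leaves = {5,6}. Remove smallest leaf 5, emit neighbor 1.
Step 4: leaves = {1,6}. Remove smallest leaf 1, emit neighbor 4.
Done: 2 vertices remain (4, 6). Sequence = [4 6 1 4]

Answer: 4 6 1 4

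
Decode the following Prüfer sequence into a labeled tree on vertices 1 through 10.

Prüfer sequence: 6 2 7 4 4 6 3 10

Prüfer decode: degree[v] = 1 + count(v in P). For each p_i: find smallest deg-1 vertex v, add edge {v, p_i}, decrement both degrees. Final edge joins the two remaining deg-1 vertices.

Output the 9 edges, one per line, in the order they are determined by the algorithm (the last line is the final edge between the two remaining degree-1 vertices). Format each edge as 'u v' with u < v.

Initial degrees: {1:1, 2:2, 3:2, 4:3, 5:1, 6:3, 7:2, 8:1, 9:1, 10:2}
Step 1: smallest deg-1 vertex = 1, p_1 = 6. Add edge {1,6}. Now deg[1]=0, deg[6]=2.
Step 2: smallest deg-1 vertex = 5, p_2 = 2. Add edge {2,5}. Now deg[5]=0, deg[2]=1.
Step 3: smallest deg-1 vertex = 2, p_3 = 7. Add edge {2,7}. Now deg[2]=0, deg[7]=1.
Step 4: smallest deg-1 vertex = 7, p_4 = 4. Add edge {4,7}. Now deg[7]=0, deg[4]=2.
Step 5: smallest deg-1 vertex = 8, p_5 = 4. Add edge {4,8}. Now deg[8]=0, deg[4]=1.
Step 6: smallest deg-1 vertex = 4, p_6 = 6. Add edge {4,6}. Now deg[4]=0, deg[6]=1.
Step 7: smallest deg-1 vertex = 6, p_7 = 3. Add edge {3,6}. Now deg[6]=0, deg[3]=1.
Step 8: smallest deg-1 vertex = 3, p_8 = 10. Add edge {3,10}. Now deg[3]=0, deg[10]=1.
Final: two remaining deg-1 vertices are 9, 10. Add edge {9,10}.

Answer: 1 6
2 5
2 7
4 7
4 8
4 6
3 6
3 10
9 10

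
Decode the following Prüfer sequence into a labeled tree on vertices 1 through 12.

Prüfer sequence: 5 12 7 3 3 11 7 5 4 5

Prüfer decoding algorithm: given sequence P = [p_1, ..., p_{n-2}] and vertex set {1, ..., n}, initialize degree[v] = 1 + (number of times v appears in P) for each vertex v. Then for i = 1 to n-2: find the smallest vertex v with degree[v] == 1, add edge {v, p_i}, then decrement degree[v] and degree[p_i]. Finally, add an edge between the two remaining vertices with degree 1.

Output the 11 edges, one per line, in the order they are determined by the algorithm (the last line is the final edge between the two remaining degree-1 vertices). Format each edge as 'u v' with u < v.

Initial degrees: {1:1, 2:1, 3:3, 4:2, 5:4, 6:1, 7:3, 8:1, 9:1, 10:1, 11:2, 12:2}
Step 1: smallest deg-1 vertex = 1, p_1 = 5. Add edge {1,5}. Now deg[1]=0, deg[5]=3.
Step 2: smallest deg-1 vertex = 2, p_2 = 12. Add edge {2,12}. Now deg[2]=0, deg[12]=1.
Step 3: smallest deg-1 vertex = 6, p_3 = 7. Add edge {6,7}. Now deg[6]=0, deg[7]=2.
Step 4: smallest deg-1 vertex = 8, p_4 = 3. Add edge {3,8}. Now deg[8]=0, deg[3]=2.
Step 5: smallest deg-1 vertex = 9, p_5 = 3. Add edge {3,9}. Now deg[9]=0, deg[3]=1.
Step 6: smallest deg-1 vertex = 3, p_6 = 11. Add edge {3,11}. Now deg[3]=0, deg[11]=1.
Step 7: smallest deg-1 vertex = 10, p_7 = 7. Add edge {7,10}. Now deg[10]=0, deg[7]=1.
Step 8: smallest deg-1 vertex = 7, p_8 = 5. Add edge {5,7}. Now deg[7]=0, deg[5]=2.
Step 9: smallest deg-1 vertex = 11, p_9 = 4. Add edge {4,11}. Now deg[11]=0, deg[4]=1.
Step 10: smallest deg-1 vertex = 4, p_10 = 5. Add edge {4,5}. Now deg[4]=0, deg[5]=1.
Final: two remaining deg-1 vertices are 5, 12. Add edge {5,12}.

Answer: 1 5
2 12
6 7
3 8
3 9
3 11
7 10
5 7
4 11
4 5
5 12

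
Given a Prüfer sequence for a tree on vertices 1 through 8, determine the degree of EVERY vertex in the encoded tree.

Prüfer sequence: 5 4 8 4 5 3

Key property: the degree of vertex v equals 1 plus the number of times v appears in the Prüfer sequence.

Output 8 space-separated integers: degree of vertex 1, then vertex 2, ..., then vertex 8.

p_1 = 5: count[5] becomes 1
p_2 = 4: count[4] becomes 1
p_3 = 8: count[8] becomes 1
p_4 = 4: count[4] becomes 2
p_5 = 5: count[5] becomes 2
p_6 = 3: count[3] becomes 1
Degrees (1 + count): deg[1]=1+0=1, deg[2]=1+0=1, deg[3]=1+1=2, deg[4]=1+2=3, deg[5]=1+2=3, deg[6]=1+0=1, deg[7]=1+0=1, deg[8]=1+1=2

Answer: 1 1 2 3 3 1 1 2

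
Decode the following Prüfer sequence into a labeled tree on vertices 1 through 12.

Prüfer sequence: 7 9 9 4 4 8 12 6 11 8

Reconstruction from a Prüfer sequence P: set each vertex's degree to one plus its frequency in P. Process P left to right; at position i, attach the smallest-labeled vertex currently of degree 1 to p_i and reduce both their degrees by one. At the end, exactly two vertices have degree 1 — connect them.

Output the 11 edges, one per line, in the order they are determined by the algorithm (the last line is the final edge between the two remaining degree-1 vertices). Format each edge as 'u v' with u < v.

Answer: 1 7
2 9
3 9
4 5
4 7
4 8
9 12
6 10
6 11
8 11
8 12

Derivation:
Initial degrees: {1:1, 2:1, 3:1, 4:3, 5:1, 6:2, 7:2, 8:3, 9:3, 10:1, 11:2, 12:2}
Step 1: smallest deg-1 vertex = 1, p_1 = 7. Add edge {1,7}. Now deg[1]=0, deg[7]=1.
Step 2: smallest deg-1 vertex = 2, p_2 = 9. Add edge {2,9}. Now deg[2]=0, deg[9]=2.
Step 3: smallest deg-1 vertex = 3, p_3 = 9. Add edge {3,9}. Now deg[3]=0, deg[9]=1.
Step 4: smallest deg-1 vertex = 5, p_4 = 4. Add edge {4,5}. Now deg[5]=0, deg[4]=2.
Step 5: smallest deg-1 vertex = 7, p_5 = 4. Add edge {4,7}. Now deg[7]=0, deg[4]=1.
Step 6: smallest deg-1 vertex = 4, p_6 = 8. Add edge {4,8}. Now deg[4]=0, deg[8]=2.
Step 7: smallest deg-1 vertex = 9, p_7 = 12. Add edge {9,12}. Now deg[9]=0, deg[12]=1.
Step 8: smallest deg-1 vertex = 10, p_8 = 6. Add edge {6,10}. Now deg[10]=0, deg[6]=1.
Step 9: smallest deg-1 vertex = 6, p_9 = 11. Add edge {6,11}. Now deg[6]=0, deg[11]=1.
Step 10: smallest deg-1 vertex = 11, p_10 = 8. Add edge {8,11}. Now deg[11]=0, deg[8]=1.
Final: two remaining deg-1 vertices are 8, 12. Add edge {8,12}.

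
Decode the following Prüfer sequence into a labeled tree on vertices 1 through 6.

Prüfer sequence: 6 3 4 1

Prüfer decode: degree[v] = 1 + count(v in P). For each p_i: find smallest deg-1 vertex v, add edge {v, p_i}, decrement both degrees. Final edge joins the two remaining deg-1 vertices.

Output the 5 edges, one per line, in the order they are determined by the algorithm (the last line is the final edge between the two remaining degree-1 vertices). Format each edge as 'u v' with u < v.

Answer: 2 6
3 5
3 4
1 4
1 6

Derivation:
Initial degrees: {1:2, 2:1, 3:2, 4:2, 5:1, 6:2}
Step 1: smallest deg-1 vertex = 2, p_1 = 6. Add edge {2,6}. Now deg[2]=0, deg[6]=1.
Step 2: smallest deg-1 vertex = 5, p_2 = 3. Add edge {3,5}. Now deg[5]=0, deg[3]=1.
Step 3: smallest deg-1 vertex = 3, p_3 = 4. Add edge {3,4}. Now deg[3]=0, deg[4]=1.
Step 4: smallest deg-1 vertex = 4, p_4 = 1. Add edge {1,4}. Now deg[4]=0, deg[1]=1.
Final: two remaining deg-1 vertices are 1, 6. Add edge {1,6}.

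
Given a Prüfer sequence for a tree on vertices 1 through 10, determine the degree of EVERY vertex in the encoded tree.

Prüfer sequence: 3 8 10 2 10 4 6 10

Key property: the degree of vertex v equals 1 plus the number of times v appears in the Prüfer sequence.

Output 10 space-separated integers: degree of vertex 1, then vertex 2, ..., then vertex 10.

Answer: 1 2 2 2 1 2 1 2 1 4

Derivation:
p_1 = 3: count[3] becomes 1
p_2 = 8: count[8] becomes 1
p_3 = 10: count[10] becomes 1
p_4 = 2: count[2] becomes 1
p_5 = 10: count[10] becomes 2
p_6 = 4: count[4] becomes 1
p_7 = 6: count[6] becomes 1
p_8 = 10: count[10] becomes 3
Degrees (1 + count): deg[1]=1+0=1, deg[2]=1+1=2, deg[3]=1+1=2, deg[4]=1+1=2, deg[5]=1+0=1, deg[6]=1+1=2, deg[7]=1+0=1, deg[8]=1+1=2, deg[9]=1+0=1, deg[10]=1+3=4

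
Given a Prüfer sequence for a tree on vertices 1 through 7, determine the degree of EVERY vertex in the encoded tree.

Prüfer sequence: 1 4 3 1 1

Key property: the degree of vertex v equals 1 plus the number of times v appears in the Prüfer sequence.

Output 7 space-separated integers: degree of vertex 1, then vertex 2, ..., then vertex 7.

Answer: 4 1 2 2 1 1 1

Derivation:
p_1 = 1: count[1] becomes 1
p_2 = 4: count[4] becomes 1
p_3 = 3: count[3] becomes 1
p_4 = 1: count[1] becomes 2
p_5 = 1: count[1] becomes 3
Degrees (1 + count): deg[1]=1+3=4, deg[2]=1+0=1, deg[3]=1+1=2, deg[4]=1+1=2, deg[5]=1+0=1, deg[6]=1+0=1, deg[7]=1+0=1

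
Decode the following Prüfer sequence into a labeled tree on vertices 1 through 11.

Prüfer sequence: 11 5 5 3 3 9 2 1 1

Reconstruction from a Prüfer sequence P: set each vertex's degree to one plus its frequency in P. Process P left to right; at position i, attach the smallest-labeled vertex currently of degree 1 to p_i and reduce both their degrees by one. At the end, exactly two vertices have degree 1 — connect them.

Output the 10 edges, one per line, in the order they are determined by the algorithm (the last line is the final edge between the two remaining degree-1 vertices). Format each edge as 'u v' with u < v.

Answer: 4 11
5 6
5 7
3 5
3 8
3 9
2 9
1 2
1 10
1 11

Derivation:
Initial degrees: {1:3, 2:2, 3:3, 4:1, 5:3, 6:1, 7:1, 8:1, 9:2, 10:1, 11:2}
Step 1: smallest deg-1 vertex = 4, p_1 = 11. Add edge {4,11}. Now deg[4]=0, deg[11]=1.
Step 2: smallest deg-1 vertex = 6, p_2 = 5. Add edge {5,6}. Now deg[6]=0, deg[5]=2.
Step 3: smallest deg-1 vertex = 7, p_3 = 5. Add edge {5,7}. Now deg[7]=0, deg[5]=1.
Step 4: smallest deg-1 vertex = 5, p_4 = 3. Add edge {3,5}. Now deg[5]=0, deg[3]=2.
Step 5: smallest deg-1 vertex = 8, p_5 = 3. Add edge {3,8}. Now deg[8]=0, deg[3]=1.
Step 6: smallest deg-1 vertex = 3, p_6 = 9. Add edge {3,9}. Now deg[3]=0, deg[9]=1.
Step 7: smallest deg-1 vertex = 9, p_7 = 2. Add edge {2,9}. Now deg[9]=0, deg[2]=1.
Step 8: smallest deg-1 vertex = 2, p_8 = 1. Add edge {1,2}. Now deg[2]=0, deg[1]=2.
Step 9: smallest deg-1 vertex = 10, p_9 = 1. Add edge {1,10}. Now deg[10]=0, deg[1]=1.
Final: two remaining deg-1 vertices are 1, 11. Add edge {1,11}.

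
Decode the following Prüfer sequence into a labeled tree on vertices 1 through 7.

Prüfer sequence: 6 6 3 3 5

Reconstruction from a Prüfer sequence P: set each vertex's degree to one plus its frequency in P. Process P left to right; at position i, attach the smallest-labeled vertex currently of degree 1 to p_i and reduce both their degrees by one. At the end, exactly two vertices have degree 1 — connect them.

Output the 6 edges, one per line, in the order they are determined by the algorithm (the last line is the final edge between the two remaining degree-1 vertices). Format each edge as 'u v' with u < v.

Initial degrees: {1:1, 2:1, 3:3, 4:1, 5:2, 6:3, 7:1}
Step 1: smallest deg-1 vertex = 1, p_1 = 6. Add edge {1,6}. Now deg[1]=0, deg[6]=2.
Step 2: smallest deg-1 vertex = 2, p_2 = 6. Add edge {2,6}. Now deg[2]=0, deg[6]=1.
Step 3: smallest deg-1 vertex = 4, p_3 = 3. Add edge {3,4}. Now deg[4]=0, deg[3]=2.
Step 4: smallest deg-1 vertex = 6, p_4 = 3. Add edge {3,6}. Now deg[6]=0, deg[3]=1.
Step 5: smallest deg-1 vertex = 3, p_5 = 5. Add edge {3,5}. Now deg[3]=0, deg[5]=1.
Final: two remaining deg-1 vertices are 5, 7. Add edge {5,7}.

Answer: 1 6
2 6
3 4
3 6
3 5
5 7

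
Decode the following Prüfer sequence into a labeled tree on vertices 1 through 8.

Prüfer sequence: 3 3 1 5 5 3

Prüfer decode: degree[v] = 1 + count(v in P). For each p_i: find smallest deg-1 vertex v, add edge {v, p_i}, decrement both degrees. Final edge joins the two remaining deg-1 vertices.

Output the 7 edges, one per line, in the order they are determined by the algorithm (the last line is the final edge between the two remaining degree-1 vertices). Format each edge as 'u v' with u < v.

Answer: 2 3
3 4
1 6
1 5
5 7
3 5
3 8

Derivation:
Initial degrees: {1:2, 2:1, 3:4, 4:1, 5:3, 6:1, 7:1, 8:1}
Step 1: smallest deg-1 vertex = 2, p_1 = 3. Add edge {2,3}. Now deg[2]=0, deg[3]=3.
Step 2: smallest deg-1 vertex = 4, p_2 = 3. Add edge {3,4}. Now deg[4]=0, deg[3]=2.
Step 3: smallest deg-1 vertex = 6, p_3 = 1. Add edge {1,6}. Now deg[6]=0, deg[1]=1.
Step 4: smallest deg-1 vertex = 1, p_4 = 5. Add edge {1,5}. Now deg[1]=0, deg[5]=2.
Step 5: smallest deg-1 vertex = 7, p_5 = 5. Add edge {5,7}. Now deg[7]=0, deg[5]=1.
Step 6: smallest deg-1 vertex = 5, p_6 = 3. Add edge {3,5}. Now deg[5]=0, deg[3]=1.
Final: two remaining deg-1 vertices are 3, 8. Add edge {3,8}.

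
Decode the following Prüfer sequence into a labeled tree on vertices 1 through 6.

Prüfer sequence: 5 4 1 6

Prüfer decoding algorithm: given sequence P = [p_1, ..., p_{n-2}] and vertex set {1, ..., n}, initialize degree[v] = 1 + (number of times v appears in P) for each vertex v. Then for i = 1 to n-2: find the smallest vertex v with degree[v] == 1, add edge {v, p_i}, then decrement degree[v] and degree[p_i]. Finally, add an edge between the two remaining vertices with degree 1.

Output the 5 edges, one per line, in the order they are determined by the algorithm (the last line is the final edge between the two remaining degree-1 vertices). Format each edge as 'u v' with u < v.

Initial degrees: {1:2, 2:1, 3:1, 4:2, 5:2, 6:2}
Step 1: smallest deg-1 vertex = 2, p_1 = 5. Add edge {2,5}. Now deg[2]=0, deg[5]=1.
Step 2: smallest deg-1 vertex = 3, p_2 = 4. Add edge {3,4}. Now deg[3]=0, deg[4]=1.
Step 3: smallest deg-1 vertex = 4, p_3 = 1. Add edge {1,4}. Now deg[4]=0, deg[1]=1.
Step 4: smallest deg-1 vertex = 1, p_4 = 6. Add edge {1,6}. Now deg[1]=0, deg[6]=1.
Final: two remaining deg-1 vertices are 5, 6. Add edge {5,6}.

Answer: 2 5
3 4
1 4
1 6
5 6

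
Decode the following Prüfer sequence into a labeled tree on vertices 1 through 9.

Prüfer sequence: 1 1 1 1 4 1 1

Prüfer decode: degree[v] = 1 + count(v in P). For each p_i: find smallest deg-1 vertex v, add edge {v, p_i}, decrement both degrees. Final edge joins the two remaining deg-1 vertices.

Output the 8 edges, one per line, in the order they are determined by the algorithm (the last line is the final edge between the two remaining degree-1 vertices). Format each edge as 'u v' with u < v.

Initial degrees: {1:7, 2:1, 3:1, 4:2, 5:1, 6:1, 7:1, 8:1, 9:1}
Step 1: smallest deg-1 vertex = 2, p_1 = 1. Add edge {1,2}. Now deg[2]=0, deg[1]=6.
Step 2: smallest deg-1 vertex = 3, p_2 = 1. Add edge {1,3}. Now deg[3]=0, deg[1]=5.
Step 3: smallest deg-1 vertex = 5, p_3 = 1. Add edge {1,5}. Now deg[5]=0, deg[1]=4.
Step 4: smallest deg-1 vertex = 6, p_4 = 1. Add edge {1,6}. Now deg[6]=0, deg[1]=3.
Step 5: smallest deg-1 vertex = 7, p_5 = 4. Add edge {4,7}. Now deg[7]=0, deg[4]=1.
Step 6: smallest deg-1 vertex = 4, p_6 = 1. Add edge {1,4}. Now deg[4]=0, deg[1]=2.
Step 7: smallest deg-1 vertex = 8, p_7 = 1. Add edge {1,8}. Now deg[8]=0, deg[1]=1.
Final: two remaining deg-1 vertices are 1, 9. Add edge {1,9}.

Answer: 1 2
1 3
1 5
1 6
4 7
1 4
1 8
1 9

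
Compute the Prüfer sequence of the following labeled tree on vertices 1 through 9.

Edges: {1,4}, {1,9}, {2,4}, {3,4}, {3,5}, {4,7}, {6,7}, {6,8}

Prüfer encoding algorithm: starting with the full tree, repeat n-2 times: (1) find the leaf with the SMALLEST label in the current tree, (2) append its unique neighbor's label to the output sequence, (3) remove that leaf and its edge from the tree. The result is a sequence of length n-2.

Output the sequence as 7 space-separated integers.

Step 1: leaves = {2,5,8,9}. Remove smallest leaf 2, emit neighbor 4.
Step 2: leaves = {5,8,9}. Remove smallest leaf 5, emit neighbor 3.
Step 3: leaves = {3,8,9}. Remove smallest leaf 3, emit neighbor 4.
Step 4: leaves = {8,9}. Remove smallest leaf 8, emit neighbor 6.
Step 5: leaves = {6,9}. Remove smallest leaf 6, emit neighbor 7.
Step 6: leaves = {7,9}. Remove smallest leaf 7, emit neighbor 4.
Step 7: leaves = {4,9}. Remove smallest leaf 4, emit neighbor 1.
Done: 2 vertices remain (1, 9). Sequence = [4 3 4 6 7 4 1]

Answer: 4 3 4 6 7 4 1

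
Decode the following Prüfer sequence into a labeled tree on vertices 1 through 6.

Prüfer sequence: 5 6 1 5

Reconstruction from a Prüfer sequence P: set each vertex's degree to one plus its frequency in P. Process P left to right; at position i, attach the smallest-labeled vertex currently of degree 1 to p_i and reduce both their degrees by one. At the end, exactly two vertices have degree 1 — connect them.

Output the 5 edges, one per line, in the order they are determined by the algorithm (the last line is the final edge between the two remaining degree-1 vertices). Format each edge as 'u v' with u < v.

Answer: 2 5
3 6
1 4
1 5
5 6

Derivation:
Initial degrees: {1:2, 2:1, 3:1, 4:1, 5:3, 6:2}
Step 1: smallest deg-1 vertex = 2, p_1 = 5. Add edge {2,5}. Now deg[2]=0, deg[5]=2.
Step 2: smallest deg-1 vertex = 3, p_2 = 6. Add edge {3,6}. Now deg[3]=0, deg[6]=1.
Step 3: smallest deg-1 vertex = 4, p_3 = 1. Add edge {1,4}. Now deg[4]=0, deg[1]=1.
Step 4: smallest deg-1 vertex = 1, p_4 = 5. Add edge {1,5}. Now deg[1]=0, deg[5]=1.
Final: two remaining deg-1 vertices are 5, 6. Add edge {5,6}.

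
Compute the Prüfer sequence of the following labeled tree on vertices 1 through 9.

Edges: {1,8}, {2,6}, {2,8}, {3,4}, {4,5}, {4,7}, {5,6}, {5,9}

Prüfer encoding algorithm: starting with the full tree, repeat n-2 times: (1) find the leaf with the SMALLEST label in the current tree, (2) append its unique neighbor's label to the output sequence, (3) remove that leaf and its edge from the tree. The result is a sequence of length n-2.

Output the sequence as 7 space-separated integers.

Step 1: leaves = {1,3,7,9}. Remove smallest leaf 1, emit neighbor 8.
Step 2: leaves = {3,7,8,9}. Remove smallest leaf 3, emit neighbor 4.
Step 3: leaves = {7,8,9}. Remove smallest leaf 7, emit neighbor 4.
Step 4: leaves = {4,8,9}. Remove smallest leaf 4, emit neighbor 5.
Step 5: leaves = {8,9}. Remove smallest leaf 8, emit neighbor 2.
Step 6: leaves = {2,9}. Remove smallest leaf 2, emit neighbor 6.
Step 7: leaves = {6,9}. Remove smallest leaf 6, emit neighbor 5.
Done: 2 vertices remain (5, 9). Sequence = [8 4 4 5 2 6 5]

Answer: 8 4 4 5 2 6 5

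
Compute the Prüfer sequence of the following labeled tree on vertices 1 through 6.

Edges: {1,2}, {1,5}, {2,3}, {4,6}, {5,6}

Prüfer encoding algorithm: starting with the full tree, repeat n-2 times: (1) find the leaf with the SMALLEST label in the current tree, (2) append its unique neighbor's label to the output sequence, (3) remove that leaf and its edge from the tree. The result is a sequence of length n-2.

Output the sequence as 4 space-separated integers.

Answer: 2 1 5 6

Derivation:
Step 1: leaves = {3,4}. Remove smallest leaf 3, emit neighbor 2.
Step 2: leaves = {2,4}. Remove smallest leaf 2, emit neighbor 1.
Step 3: leaves = {1,4}. Remove smallest leaf 1, emit neighbor 5.
Step 4: leaves = {4,5}. Remove smallest leaf 4, emit neighbor 6.
Done: 2 vertices remain (5, 6). Sequence = [2 1 5 6]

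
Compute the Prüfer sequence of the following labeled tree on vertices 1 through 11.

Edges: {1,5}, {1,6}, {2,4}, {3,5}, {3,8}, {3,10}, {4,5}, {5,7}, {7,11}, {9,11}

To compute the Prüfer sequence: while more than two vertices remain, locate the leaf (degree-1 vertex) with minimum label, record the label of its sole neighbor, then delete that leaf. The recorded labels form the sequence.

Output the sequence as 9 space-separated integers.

Answer: 4 5 1 5 3 11 3 5 7

Derivation:
Step 1: leaves = {2,6,8,9,10}. Remove smallest leaf 2, emit neighbor 4.
Step 2: leaves = {4,6,8,9,10}. Remove smallest leaf 4, emit neighbor 5.
Step 3: leaves = {6,8,9,10}. Remove smallest leaf 6, emit neighbor 1.
Step 4: leaves = {1,8,9,10}. Remove smallest leaf 1, emit neighbor 5.
Step 5: leaves = {8,9,10}. Remove smallest leaf 8, emit neighbor 3.
Step 6: leaves = {9,10}. Remove smallest leaf 9, emit neighbor 11.
Step 7: leaves = {10,11}. Remove smallest leaf 10, emit neighbor 3.
Step 8: leaves = {3,11}. Remove smallest leaf 3, emit neighbor 5.
Step 9: leaves = {5,11}. Remove smallest leaf 5, emit neighbor 7.
Done: 2 vertices remain (7, 11). Sequence = [4 5 1 5 3 11 3 5 7]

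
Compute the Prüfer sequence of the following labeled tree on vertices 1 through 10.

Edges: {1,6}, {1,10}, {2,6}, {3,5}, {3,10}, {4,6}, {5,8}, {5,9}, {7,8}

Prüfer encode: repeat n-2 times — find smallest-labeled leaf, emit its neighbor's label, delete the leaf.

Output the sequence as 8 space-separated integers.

Answer: 6 6 1 10 8 5 5 3

Derivation:
Step 1: leaves = {2,4,7,9}. Remove smallest leaf 2, emit neighbor 6.
Step 2: leaves = {4,7,9}. Remove smallest leaf 4, emit neighbor 6.
Step 3: leaves = {6,7,9}. Remove smallest leaf 6, emit neighbor 1.
Step 4: leaves = {1,7,9}. Remove smallest leaf 1, emit neighbor 10.
Step 5: leaves = {7,9,10}. Remove smallest leaf 7, emit neighbor 8.
Step 6: leaves = {8,9,10}. Remove smallest leaf 8, emit neighbor 5.
Step 7: leaves = {9,10}. Remove smallest leaf 9, emit neighbor 5.
Step 8: leaves = {5,10}. Remove smallest leaf 5, emit neighbor 3.
Done: 2 vertices remain (3, 10). Sequence = [6 6 1 10 8 5 5 3]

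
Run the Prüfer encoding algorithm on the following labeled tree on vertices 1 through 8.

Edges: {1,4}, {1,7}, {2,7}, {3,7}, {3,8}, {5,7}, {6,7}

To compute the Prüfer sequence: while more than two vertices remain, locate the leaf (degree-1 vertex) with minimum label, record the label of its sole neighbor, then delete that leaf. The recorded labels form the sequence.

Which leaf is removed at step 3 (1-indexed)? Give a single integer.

Step 1: current leaves = {2,4,5,6,8}. Remove leaf 2 (neighbor: 7).
Step 2: current leaves = {4,5,6,8}. Remove leaf 4 (neighbor: 1).
Step 3: current leaves = {1,5,6,8}. Remove leaf 1 (neighbor: 7).

Answer: 1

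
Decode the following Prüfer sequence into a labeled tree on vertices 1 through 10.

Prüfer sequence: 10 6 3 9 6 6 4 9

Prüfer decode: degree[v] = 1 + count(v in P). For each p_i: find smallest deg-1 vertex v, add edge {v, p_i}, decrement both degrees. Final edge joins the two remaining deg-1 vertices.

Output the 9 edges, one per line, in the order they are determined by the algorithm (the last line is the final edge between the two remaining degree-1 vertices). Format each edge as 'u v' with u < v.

Answer: 1 10
2 6
3 5
3 9
6 7
6 8
4 6
4 9
9 10

Derivation:
Initial degrees: {1:1, 2:1, 3:2, 4:2, 5:1, 6:4, 7:1, 8:1, 9:3, 10:2}
Step 1: smallest deg-1 vertex = 1, p_1 = 10. Add edge {1,10}. Now deg[1]=0, deg[10]=1.
Step 2: smallest deg-1 vertex = 2, p_2 = 6. Add edge {2,6}. Now deg[2]=0, deg[6]=3.
Step 3: smallest deg-1 vertex = 5, p_3 = 3. Add edge {3,5}. Now deg[5]=0, deg[3]=1.
Step 4: smallest deg-1 vertex = 3, p_4 = 9. Add edge {3,9}. Now deg[3]=0, deg[9]=2.
Step 5: smallest deg-1 vertex = 7, p_5 = 6. Add edge {6,7}. Now deg[7]=0, deg[6]=2.
Step 6: smallest deg-1 vertex = 8, p_6 = 6. Add edge {6,8}. Now deg[8]=0, deg[6]=1.
Step 7: smallest deg-1 vertex = 6, p_7 = 4. Add edge {4,6}. Now deg[6]=0, deg[4]=1.
Step 8: smallest deg-1 vertex = 4, p_8 = 9. Add edge {4,9}. Now deg[4]=0, deg[9]=1.
Final: two remaining deg-1 vertices are 9, 10. Add edge {9,10}.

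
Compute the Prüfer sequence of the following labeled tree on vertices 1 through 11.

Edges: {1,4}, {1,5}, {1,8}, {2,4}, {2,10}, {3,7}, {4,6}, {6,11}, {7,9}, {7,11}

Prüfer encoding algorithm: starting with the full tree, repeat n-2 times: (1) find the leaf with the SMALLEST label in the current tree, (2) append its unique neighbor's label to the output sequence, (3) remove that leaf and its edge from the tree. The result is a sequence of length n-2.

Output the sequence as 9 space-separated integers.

Step 1: leaves = {3,5,8,9,10}. Remove smallest leaf 3, emit neighbor 7.
Step 2: leaves = {5,8,9,10}. Remove smallest leaf 5, emit neighbor 1.
Step 3: leaves = {8,9,10}. Remove smallest leaf 8, emit neighbor 1.
Step 4: leaves = {1,9,10}. Remove smallest leaf 1, emit neighbor 4.
Step 5: leaves = {9,10}. Remove smallest leaf 9, emit neighbor 7.
Step 6: leaves = {7,10}. Remove smallest leaf 7, emit neighbor 11.
Step 7: leaves = {10,11}. Remove smallest leaf 10, emit neighbor 2.
Step 8: leaves = {2,11}. Remove smallest leaf 2, emit neighbor 4.
Step 9: leaves = {4,11}. Remove smallest leaf 4, emit neighbor 6.
Done: 2 vertices remain (6, 11). Sequence = [7 1 1 4 7 11 2 4 6]

Answer: 7 1 1 4 7 11 2 4 6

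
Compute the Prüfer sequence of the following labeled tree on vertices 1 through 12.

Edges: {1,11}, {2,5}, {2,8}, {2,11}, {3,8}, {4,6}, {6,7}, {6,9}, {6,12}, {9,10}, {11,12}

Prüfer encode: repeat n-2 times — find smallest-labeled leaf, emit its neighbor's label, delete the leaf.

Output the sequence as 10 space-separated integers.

Step 1: leaves = {1,3,4,5,7,10}. Remove smallest leaf 1, emit neighbor 11.
Step 2: leaves = {3,4,5,7,10}. Remove smallest leaf 3, emit neighbor 8.
Step 3: leaves = {4,5,7,8,10}. Remove smallest leaf 4, emit neighbor 6.
Step 4: leaves = {5,7,8,10}. Remove smallest leaf 5, emit neighbor 2.
Step 5: leaves = {7,8,10}. Remove smallest leaf 7, emit neighbor 6.
Step 6: leaves = {8,10}. Remove smallest leaf 8, emit neighbor 2.
Step 7: leaves = {2,10}. Remove smallest leaf 2, emit neighbor 11.
Step 8: leaves = {10,11}. Remove smallest leaf 10, emit neighbor 9.
Step 9: leaves = {9,11}. Remove smallest leaf 9, emit neighbor 6.
Step 10: leaves = {6,11}. Remove smallest leaf 6, emit neighbor 12.
Done: 2 vertices remain (11, 12). Sequence = [11 8 6 2 6 2 11 9 6 12]

Answer: 11 8 6 2 6 2 11 9 6 12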